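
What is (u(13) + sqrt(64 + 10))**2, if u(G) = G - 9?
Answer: (4 + sqrt(74))**2 ≈ 158.82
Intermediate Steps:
u(G) = -9 + G
(u(13) + sqrt(64 + 10))**2 = ((-9 + 13) + sqrt(64 + 10))**2 = (4 + sqrt(74))**2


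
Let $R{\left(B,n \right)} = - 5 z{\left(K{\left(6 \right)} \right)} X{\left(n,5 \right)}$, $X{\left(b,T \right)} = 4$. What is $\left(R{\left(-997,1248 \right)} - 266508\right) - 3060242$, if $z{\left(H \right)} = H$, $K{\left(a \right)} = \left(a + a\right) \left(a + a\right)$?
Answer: $-3329630$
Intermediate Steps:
$K{\left(a \right)} = 4 a^{2}$ ($K{\left(a \right)} = 2 a 2 a = 4 a^{2}$)
$R{\left(B,n \right)} = -2880$ ($R{\left(B,n \right)} = - 5 \cdot 4 \cdot 6^{2} \cdot 4 = - 5 \cdot 4 \cdot 36 \cdot 4 = \left(-5\right) 144 \cdot 4 = \left(-720\right) 4 = -2880$)
$\left(R{\left(-997,1248 \right)} - 266508\right) - 3060242 = \left(-2880 - 266508\right) - 3060242 = -269388 - 3060242 = -3329630$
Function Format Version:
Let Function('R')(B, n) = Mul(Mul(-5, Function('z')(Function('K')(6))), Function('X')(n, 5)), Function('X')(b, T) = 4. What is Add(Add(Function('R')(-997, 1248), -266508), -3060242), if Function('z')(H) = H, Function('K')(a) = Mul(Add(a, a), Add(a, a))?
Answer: -3329630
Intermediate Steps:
Function('K')(a) = Mul(4, Pow(a, 2)) (Function('K')(a) = Mul(Mul(2, a), Mul(2, a)) = Mul(4, Pow(a, 2)))
Function('R')(B, n) = -2880 (Function('R')(B, n) = Mul(Mul(-5, Mul(4, Pow(6, 2))), 4) = Mul(Mul(-5, Mul(4, 36)), 4) = Mul(Mul(-5, 144), 4) = Mul(-720, 4) = -2880)
Add(Add(Function('R')(-997, 1248), -266508), -3060242) = Add(Add(-2880, -266508), -3060242) = Add(-269388, -3060242) = -3329630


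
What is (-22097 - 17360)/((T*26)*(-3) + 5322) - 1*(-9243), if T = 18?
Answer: 36174617/3918 ≈ 9232.9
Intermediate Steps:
(-22097 - 17360)/((T*26)*(-3) + 5322) - 1*(-9243) = (-22097 - 17360)/((18*26)*(-3) + 5322) - 1*(-9243) = -39457/(468*(-3) + 5322) + 9243 = -39457/(-1404 + 5322) + 9243 = -39457/3918 + 9243 = 36174617/3918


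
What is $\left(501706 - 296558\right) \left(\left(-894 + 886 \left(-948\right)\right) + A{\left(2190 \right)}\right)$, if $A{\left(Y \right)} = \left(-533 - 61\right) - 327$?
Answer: $-172681892964$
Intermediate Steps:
$A{\left(Y \right)} = -921$ ($A{\left(Y \right)} = \left(-533 - 61\right) - 327 = -594 - 327 = -921$)
$\left(501706 - 296558\right) \left(\left(-894 + 886 \left(-948\right)\right) + A{\left(2190 \right)}\right) = \left(501706 - 296558\right) \left(\left(-894 + 886 \left(-948\right)\right) - 921\right) = 205148 \left(\left(-894 - 839928\right) - 921\right) = 205148 \left(-840822 - 921\right) = 205148 \left(-841743\right) = -172681892964$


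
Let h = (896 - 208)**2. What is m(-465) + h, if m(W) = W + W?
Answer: 472414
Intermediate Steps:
m(W) = 2*W
h = 473344 (h = 688**2 = 473344)
m(-465) + h = 2*(-465) + 473344 = -930 + 473344 = 472414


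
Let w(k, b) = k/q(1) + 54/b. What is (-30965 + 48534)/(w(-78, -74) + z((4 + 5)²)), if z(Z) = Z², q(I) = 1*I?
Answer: 650053/239844 ≈ 2.7103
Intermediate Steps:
q(I) = I
w(k, b) = k + 54/b (w(k, b) = k/1 + 54/b = k*1 + 54/b = k + 54/b)
(-30965 + 48534)/(w(-78, -74) + z((4 + 5)²)) = (-30965 + 48534)/((-78 + 54/(-74)) + ((4 + 5)²)²) = 17569/((-78 + 54*(-1/74)) + (9²)²) = 17569/((-78 - 27/37) + 81²) = 17569/(-2913/37 + 6561) = 17569/(239844/37) = 17569*(37/239844) = 650053/239844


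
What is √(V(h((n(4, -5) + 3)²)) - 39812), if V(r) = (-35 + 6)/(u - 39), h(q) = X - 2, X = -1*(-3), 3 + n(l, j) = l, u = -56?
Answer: I*√359300545/95 ≈ 199.53*I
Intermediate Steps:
n(l, j) = -3 + l
X = 3
h(q) = 1 (h(q) = 3 - 2 = 1)
V(r) = 29/95 (V(r) = (-35 + 6)/(-56 - 39) = -29/(-95) = -29*(-1/95) = 29/95)
√(V(h((n(4, -5) + 3)²)) - 39812) = √(29/95 - 39812) = √(-3782111/95) = I*√359300545/95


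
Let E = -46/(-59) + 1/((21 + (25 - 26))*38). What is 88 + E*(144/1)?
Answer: 1123582/5605 ≈ 200.46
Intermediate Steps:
E = 35019/44840 (E = -46*(-1/59) + (1/38)/(21 - 1) = 46/59 + (1/38)/20 = 46/59 + (1/20)*(1/38) = 46/59 + 1/760 = 35019/44840 ≈ 0.78098)
88 + E*(144/1) = 88 + 35019*(144/1)/44840 = 88 + 35019*(144*1)/44840 = 88 + (35019/44840)*144 = 88 + 630342/5605 = 1123582/5605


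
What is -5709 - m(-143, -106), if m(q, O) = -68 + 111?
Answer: -5752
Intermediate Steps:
m(q, O) = 43
-5709 - m(-143, -106) = -5709 - 1*43 = -5709 - 43 = -5752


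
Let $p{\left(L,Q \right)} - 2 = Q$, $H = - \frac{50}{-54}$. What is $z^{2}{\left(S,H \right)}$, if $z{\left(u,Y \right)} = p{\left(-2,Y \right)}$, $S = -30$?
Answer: $\frac{6241}{729} \approx 8.561$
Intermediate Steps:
$H = \frac{25}{27}$ ($H = \left(-50\right) \left(- \frac{1}{54}\right) = \frac{25}{27} \approx 0.92593$)
$p{\left(L,Q \right)} = 2 + Q$
$z{\left(u,Y \right)} = 2 + Y$
$z^{2}{\left(S,H \right)} = \left(2 + \frac{25}{27}\right)^{2} = \left(\frac{79}{27}\right)^{2} = \frac{6241}{729}$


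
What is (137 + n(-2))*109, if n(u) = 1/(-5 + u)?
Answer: 104422/7 ≈ 14917.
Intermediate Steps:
(137 + n(-2))*109 = (137 + 1/(-5 - 2))*109 = (137 + 1/(-7))*109 = (137 - 1/7)*109 = (958/7)*109 = 104422/7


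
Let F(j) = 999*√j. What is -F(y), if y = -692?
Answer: -1998*I*√173 ≈ -26280.0*I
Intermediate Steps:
-F(y) = -999*√(-692) = -999*2*I*√173 = -1998*I*√173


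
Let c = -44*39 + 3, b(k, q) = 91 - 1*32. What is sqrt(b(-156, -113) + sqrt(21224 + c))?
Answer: sqrt(59 + sqrt(19511)) ≈ 14.095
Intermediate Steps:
b(k, q) = 59 (b(k, q) = 91 - 32 = 59)
c = -1713 (c = -1716 + 3 = -1713)
sqrt(b(-156, -113) + sqrt(21224 + c)) = sqrt(59 + sqrt(21224 - 1713)) = sqrt(59 + sqrt(19511))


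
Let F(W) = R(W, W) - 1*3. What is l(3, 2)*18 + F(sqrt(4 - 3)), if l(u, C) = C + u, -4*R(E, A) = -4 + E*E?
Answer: 351/4 ≈ 87.750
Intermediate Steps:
R(E, A) = 1 - E**2/4 (R(E, A) = -(-4 + E*E)/4 = -(-4 + E**2)/4 = 1 - E**2/4)
F(W) = -2 - W**2/4 (F(W) = (1 - W**2/4) - 1*3 = (1 - W**2/4) - 3 = -2 - W**2/4)
l(3, 2)*18 + F(sqrt(4 - 3)) = (2 + 3)*18 + (-2 - (sqrt(4 - 3))**2/4) = 5*18 + (-2 - (sqrt(1))**2/4) = 90 + (-2 - 1/4*1**2) = 90 + (-2 - 1/4*1) = 90 + (-2 - 1/4) = 90 - 9/4 = 351/4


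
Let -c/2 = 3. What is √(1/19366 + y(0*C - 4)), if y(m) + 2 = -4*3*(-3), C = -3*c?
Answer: √12751445870/19366 ≈ 5.8310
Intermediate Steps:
c = -6 (c = -2*3 = -6)
C = 18 (C = -3*(-6) = 18)
y(m) = 34 (y(m) = -2 - 4*3*(-3) = -2 - 12*(-3) = -2 + 36 = 34)
√(1/19366 + y(0*C - 4)) = √(1/19366 + 34) = √(658445/19366) = √12751445870/19366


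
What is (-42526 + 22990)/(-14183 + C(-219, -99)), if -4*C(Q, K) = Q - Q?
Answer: 19536/14183 ≈ 1.3774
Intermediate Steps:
C(Q, K) = 0 (C(Q, K) = -(Q - Q)/4 = -¼*0 = 0)
(-42526 + 22990)/(-14183 + C(-219, -99)) = (-42526 + 22990)/(-14183 + 0) = -19536/(-14183) = -19536*(-1/14183) = 19536/14183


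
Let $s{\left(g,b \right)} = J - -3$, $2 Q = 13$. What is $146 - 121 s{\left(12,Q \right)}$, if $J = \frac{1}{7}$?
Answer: $- \frac{1640}{7} \approx -234.29$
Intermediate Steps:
$Q = \frac{13}{2}$ ($Q = \frac{1}{2} \cdot 13 = \frac{13}{2} \approx 6.5$)
$J = \frac{1}{7} \approx 0.14286$
$s{\left(g,b \right)} = \frac{22}{7}$ ($s{\left(g,b \right)} = \frac{1}{7} - -3 = \frac{1}{7} + 3 = \frac{22}{7}$)
$146 - 121 s{\left(12,Q \right)} = 146 - \frac{2662}{7} = - \frac{1640}{7}$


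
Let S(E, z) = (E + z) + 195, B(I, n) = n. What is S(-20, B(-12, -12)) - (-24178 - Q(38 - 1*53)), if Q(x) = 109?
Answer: 24450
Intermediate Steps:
S(E, z) = 195 + E + z
S(-20, B(-12, -12)) - (-24178 - Q(38 - 1*53)) = (195 - 20 - 12) - (-24178 - 1*109) = 163 - (-24178 - 109) = 163 - 1*(-24287) = 163 + 24287 = 24450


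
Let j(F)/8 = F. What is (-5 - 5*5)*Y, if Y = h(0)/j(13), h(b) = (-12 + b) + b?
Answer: 45/13 ≈ 3.4615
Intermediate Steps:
j(F) = 8*F
h(b) = -12 + 2*b
Y = -3/26 (Y = (-12 + 2*0)/((8*13)) = (-12 + 0)/104 = -12*1/104 = -3/26 ≈ -0.11538)
(-5 - 5*5)*Y = (-5 - 5*5)*(-3/26) = (-5 - 25)*(-3/26) = -30*(-3/26) = 45/13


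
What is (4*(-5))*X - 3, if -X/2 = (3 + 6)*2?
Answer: 717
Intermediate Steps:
X = -36 (X = -2*(3 + 6)*2 = -18*2 = -2*18 = -36)
(4*(-5))*X - 3 = (4*(-5))*(-36) - 3 = -20*(-36) - 3 = 720 - 3 = 717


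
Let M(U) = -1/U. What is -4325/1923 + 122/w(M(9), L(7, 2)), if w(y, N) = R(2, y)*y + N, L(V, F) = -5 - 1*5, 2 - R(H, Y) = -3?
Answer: -2522329/182685 ≈ -13.807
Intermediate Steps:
R(H, Y) = 5 (R(H, Y) = 2 - 1*(-3) = 2 + 3 = 5)
L(V, F) = -10 (L(V, F) = -5 - 5 = -10)
w(y, N) = N + 5*y (w(y, N) = 5*y + N = N + 5*y)
-4325/1923 + 122/w(M(9), L(7, 2)) = -4325/1923 + 122/(-10 + 5*(-1/9)) = -4325*1/1923 + 122/(-10 + 5*(-1*⅑)) = -4325/1923 + 122/(-10 + 5*(-⅑)) = -4325/1923 + 122/(-10 - 5/9) = -4325/1923 + 122/(-95/9) = -4325/1923 + 122*(-9/95) = -4325/1923 - 1098/95 = -2522329/182685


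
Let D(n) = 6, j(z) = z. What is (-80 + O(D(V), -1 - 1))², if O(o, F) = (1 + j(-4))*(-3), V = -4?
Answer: 5041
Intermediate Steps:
O(o, F) = 9 (O(o, F) = (1 - 4)*(-3) = -3*(-3) = 9)
(-80 + O(D(V), -1 - 1))² = (-80 + 9)² = (-71)² = 5041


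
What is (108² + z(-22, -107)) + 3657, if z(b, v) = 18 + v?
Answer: 15232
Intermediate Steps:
(108² + z(-22, -107)) + 3657 = (108² + (18 - 107)) + 3657 = (11664 - 89) + 3657 = 11575 + 3657 = 15232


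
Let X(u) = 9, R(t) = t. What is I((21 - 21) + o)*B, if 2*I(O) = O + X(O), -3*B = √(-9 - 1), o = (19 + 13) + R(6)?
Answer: -47*I*√10/6 ≈ -24.771*I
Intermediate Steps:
o = 38 (o = (19 + 13) + 6 = 32 + 6 = 38)
B = -I*√10/3 (B = -√(-9 - 1)/3 = -I*√10/3 ≈ -1.0541*I)
I(O) = 9/2 + O/2 (I(O) = (O + 9)/2 = (9 + O)/2 = 9/2 + O/2)
I((21 - 21) + o)*B = (9/2 + ((21 - 21) + 38)/2)*(-I*√10/3) = (9/2 + (0 + 38)/2)*(-I*√10/3) = (9/2 + (½)*38)*(-I*√10/3) = (9/2 + 19)*(-I*√10/3) = 47*(-I*√10/3)/2 = -47*I*√10/6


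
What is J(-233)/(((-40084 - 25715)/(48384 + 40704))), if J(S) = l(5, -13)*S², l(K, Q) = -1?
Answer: 1612166144/21933 ≈ 73504.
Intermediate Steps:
J(S) = -S²
J(-233)/(((-40084 - 25715)/(48384 + 40704))) = (-1*(-233)²)/(((-40084 - 25715)/(48384 + 40704))) = (-1*54289)/((-65799/89088)) = -54289/((-65799*1/89088)) = -54289/(-21933/29696) = -54289*(-29696/21933) = 1612166144/21933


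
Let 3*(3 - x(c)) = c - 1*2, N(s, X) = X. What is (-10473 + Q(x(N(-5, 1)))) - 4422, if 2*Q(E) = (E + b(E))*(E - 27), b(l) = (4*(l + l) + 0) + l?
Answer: -137605/9 ≈ -15289.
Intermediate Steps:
b(l) = 9*l (b(l) = (4*(2*l) + 0) + l = (8*l + 0) + l = 8*l + l = 9*l)
x(c) = 11/3 - c/3 (x(c) = 3 - (c - 1*2)/3 = 3 - (c - 2)/3 = 3 - (-2 + c)/3 = 3 + (⅔ - c/3) = 11/3 - c/3)
Q(E) = 5*E*(-27 + E) (Q(E) = ((E + 9*E)*(E - 27))/2 = ((10*E)*(-27 + E))/2 = (10*E*(-27 + E))/2 = 5*E*(-27 + E))
(-10473 + Q(x(N(-5, 1)))) - 4422 = (-10473 + 5*(11/3 - ⅓*1)*(-27 + (11/3 - ⅓*1))) - 4422 = (-10473 + 5*(11/3 - ⅓)*(-27 + (11/3 - ⅓))) - 4422 = (-10473 + 5*(10/3)*(-27 + 10/3)) - 4422 = (-10473 + 5*(10/3)*(-71/3)) - 4422 = (-10473 - 3550/9) - 4422 = -97807/9 - 4422 = -137605/9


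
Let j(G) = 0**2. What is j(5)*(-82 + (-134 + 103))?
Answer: 0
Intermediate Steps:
j(G) = 0
j(5)*(-82 + (-134 + 103)) = 0*(-82 + (-134 + 103)) = 0*(-82 - 31) = 0*(-113) = 0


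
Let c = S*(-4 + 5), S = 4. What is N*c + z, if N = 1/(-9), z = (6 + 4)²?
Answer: 896/9 ≈ 99.556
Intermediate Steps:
z = 100 (z = 10² = 100)
N = -⅑ ≈ -0.11111
c = 4 (c = 4*(-4 + 5) = 4*1 = 4)
N*c + z = -⅑*4 + 100 = -4/9 + 100 = 896/9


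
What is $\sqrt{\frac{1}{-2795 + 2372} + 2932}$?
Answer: $\frac{\sqrt{58291045}}{141} \approx 54.148$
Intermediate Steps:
$\sqrt{\frac{1}{-2795 + 2372} + 2932} = \sqrt{\frac{1}{-423} + 2932} = \sqrt{- \frac{1}{423} + 2932} = \sqrt{\frac{1240235}{423}} = \frac{\sqrt{58291045}}{141}$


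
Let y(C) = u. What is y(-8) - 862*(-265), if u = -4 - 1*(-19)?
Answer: 228445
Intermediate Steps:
u = 15 (u = -4 + 19 = 15)
y(C) = 15
y(-8) - 862*(-265) = 15 - 862*(-265) = 15 + 228430 = 228445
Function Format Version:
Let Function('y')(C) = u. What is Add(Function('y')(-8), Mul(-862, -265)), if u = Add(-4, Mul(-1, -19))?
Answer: 228445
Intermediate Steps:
u = 15 (u = Add(-4, 19) = 15)
Function('y')(C) = 15
Add(Function('y')(-8), Mul(-862, -265)) = Add(15, Mul(-862, -265)) = Add(15, 228430) = 228445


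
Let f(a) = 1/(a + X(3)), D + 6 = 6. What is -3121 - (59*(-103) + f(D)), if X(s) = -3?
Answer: 8869/3 ≈ 2956.3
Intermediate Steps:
D = 0 (D = -6 + 6 = 0)
f(a) = 1/(-3 + a) (f(a) = 1/(a - 3) = 1/(-3 + a))
-3121 - (59*(-103) + f(D)) = -3121 - (59*(-103) + 1/(-3 + 0)) = -3121 - (-6077 + 1/(-3)) = -3121 - (-6077 - ⅓) = -3121 - 1*(-18232/3) = -3121 + 18232/3 = 8869/3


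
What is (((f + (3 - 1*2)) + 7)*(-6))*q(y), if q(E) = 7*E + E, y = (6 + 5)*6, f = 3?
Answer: -34848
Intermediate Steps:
y = 66 (y = 11*6 = 66)
q(E) = 8*E
(((f + (3 - 1*2)) + 7)*(-6))*q(y) = (((3 + (3 - 1*2)) + 7)*(-6))*(8*66) = (((3 + (3 - 2)) + 7)*(-6))*528 = (((3 + 1) + 7)*(-6))*528 = ((4 + 7)*(-6))*528 = (11*(-6))*528 = -66*528 = -34848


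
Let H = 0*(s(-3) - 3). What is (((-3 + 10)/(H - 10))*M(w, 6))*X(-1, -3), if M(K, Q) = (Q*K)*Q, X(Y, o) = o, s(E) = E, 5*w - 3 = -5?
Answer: -756/25 ≈ -30.240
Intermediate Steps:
w = -⅖ (w = ⅗ + (⅕)*(-5) = ⅗ - 1 = -⅖ ≈ -0.40000)
H = 0 (H = 0*(-3 - 3) = 0*(-6) = 0)
M(K, Q) = K*Q² (M(K, Q) = (K*Q)*Q = K*Q²)
(((-3 + 10)/(H - 10))*M(w, 6))*X(-1, -3) = (((-3 + 10)/(0 - 10))*(-⅖*6²))*(-3) = ((7/(-10))*(-⅖*36))*(-3) = ((7*(-⅒))*(-72/5))*(-3) = -7/10*(-72/5)*(-3) = (252/25)*(-3) = -756/25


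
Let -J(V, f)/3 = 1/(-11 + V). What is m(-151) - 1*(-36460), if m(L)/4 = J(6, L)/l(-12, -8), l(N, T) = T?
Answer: 364597/10 ≈ 36460.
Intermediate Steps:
J(V, f) = -3/(-11 + V)
m(L) = -3/10 (m(L) = 4*(-3/(-11 + 6)/(-8)) = 4*(-3/(-5)*(-1/8)) = 4*(-3*(-1/5)*(-1/8)) = 4*((3/5)*(-1/8)) = 4*(-3/40) = -3/10)
m(-151) - 1*(-36460) = -3/10 - 1*(-36460) = -3/10 + 36460 = 364597/10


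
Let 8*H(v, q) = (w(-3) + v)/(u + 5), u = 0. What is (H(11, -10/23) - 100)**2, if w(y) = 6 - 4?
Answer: 15896169/1600 ≈ 9935.1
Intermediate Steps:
w(y) = 2
H(v, q) = 1/20 + v/40 (H(v, q) = ((2 + v)/(0 + 5))/8 = ((2 + v)/5)/8 = ((2 + v)*(1/5))/8 = (2/5 + v/5)/8 = 1/20 + v/40)
(H(11, -10/23) - 100)**2 = ((1/20 + (1/40)*11) - 100)**2 = ((1/20 + 11/40) - 100)**2 = (13/40 - 100)**2 = (-3987/40)**2 = 15896169/1600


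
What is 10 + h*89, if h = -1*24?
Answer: -2126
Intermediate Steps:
h = -24
10 + h*89 = 10 - 24*89 = 10 - 2136 = -2126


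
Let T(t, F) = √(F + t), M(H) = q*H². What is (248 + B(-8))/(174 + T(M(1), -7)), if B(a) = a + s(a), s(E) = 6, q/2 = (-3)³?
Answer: 42804/30337 - 246*I*√61/30337 ≈ 1.4109 - 0.063333*I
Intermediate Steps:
q = -54 (q = 2*(-3)³ = 2*(-27) = -54)
M(H) = -54*H²
B(a) = 6 + a (B(a) = a + 6 = 6 + a)
(248 + B(-8))/(174 + T(M(1), -7)) = (248 + (6 - 8))/(174 + √(-7 - 54*1²)) = (248 - 2)/(174 + √(-7 - 54*1)) = 246/(174 + √(-7 - 54)) = 246/(174 + √(-61)) = 246/(174 + I*√61)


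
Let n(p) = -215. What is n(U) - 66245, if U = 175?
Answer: -66460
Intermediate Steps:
n(U) - 66245 = -215 - 66245 = -66460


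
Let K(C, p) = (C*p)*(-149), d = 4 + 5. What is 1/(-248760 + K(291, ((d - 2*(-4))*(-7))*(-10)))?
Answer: -1/51845970 ≈ -1.9288e-8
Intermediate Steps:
d = 9
K(C, p) = -149*C*p
1/(-248760 + K(291, ((d - 2*(-4))*(-7))*(-10))) = 1/(-248760 - 149*291*((9 - 2*(-4))*(-7))*(-10)) = 1/(-248760 - 149*291*((9 + 8)*(-7))*(-10)) = 1/(-248760 - 149*291*(17*(-7))*(-10)) = 1/(-248760 - 149*291*(-119*(-10))) = 1/(-248760 - 149*291*1190) = 1/(-248760 - 51597210) = 1/(-51845970) = -1/51845970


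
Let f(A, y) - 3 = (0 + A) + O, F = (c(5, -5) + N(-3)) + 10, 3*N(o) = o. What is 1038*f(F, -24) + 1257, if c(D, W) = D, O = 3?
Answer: 22017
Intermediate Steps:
N(o) = o/3
F = 14 (F = (5 + (⅓)*(-3)) + 10 = (5 - 1) + 10 = 4 + 10 = 14)
f(A, y) = 6 + A (f(A, y) = 3 + ((0 + A) + 3) = 3 + (A + 3) = 3 + (3 + A) = 6 + A)
1038*f(F, -24) + 1257 = 1038*(6 + 14) + 1257 = 1038*20 + 1257 = 20760 + 1257 = 22017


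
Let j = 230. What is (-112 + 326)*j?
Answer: 49220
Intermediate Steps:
(-112 + 326)*j = (-112 + 326)*230 = 214*230 = 49220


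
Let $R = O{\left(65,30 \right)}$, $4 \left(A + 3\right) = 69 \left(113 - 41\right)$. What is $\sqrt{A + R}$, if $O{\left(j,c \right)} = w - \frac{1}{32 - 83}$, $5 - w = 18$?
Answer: $\frac{\sqrt{3188877}}{51} \approx 35.015$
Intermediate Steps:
$w = -13$ ($w = 5 - 18 = -13$)
$A = 1239$ ($A = -3 + \frac{69 \left(113 - 41\right)}{4} = -3 + \frac{69 \cdot 72}{4} = -3 + \frac{1}{4} \cdot 4968 = -3 + 1242 = 1239$)
$O{\left(j,c \right)} = - \frac{662}{51}$ ($O{\left(j,c \right)} = -13 - \frac{1}{32 - 83} = -13 - \frac{1}{-51} = -13 - - \frac{1}{51} = -13 + \frac{1}{51} = - \frac{662}{51}$)
$R = - \frac{662}{51} \approx -12.98$
$\sqrt{A + R} = \sqrt{1239 - \frac{662}{51}} = \sqrt{\frac{62527}{51}} = \frac{\sqrt{3188877}}{51}$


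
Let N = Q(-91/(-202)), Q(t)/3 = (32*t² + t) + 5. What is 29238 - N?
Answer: 595782585/20402 ≈ 29202.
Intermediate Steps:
Q(t) = 15 + 3*t + 96*t² (Q(t) = 3*((32*t² + t) + 5) = 3*((t + 32*t²) + 5) = 3*(5 + t + 32*t²) = 15 + 3*t + 96*t²)
N = 731091/20402 (N = 15 + 3*(-91/(-202)) + 96*(-91/(-202))² = 15 + 3*(-91*(-1/202)) + 96*(-91*(-1/202))² = 15 + 3*(91/202) + 96*(91/202)² = 15 + 273/202 + 96*(8281/40804) = 15 + 273/202 + 198744/10201 = 731091/20402 ≈ 35.834)
29238 - N = 29238 - 1*731091/20402 = 29238 - 731091/20402 = 595782585/20402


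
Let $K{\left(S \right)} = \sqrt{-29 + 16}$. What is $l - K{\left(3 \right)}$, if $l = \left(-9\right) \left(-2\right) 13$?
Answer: $234 - i \sqrt{13} \approx 234.0 - 3.6056 i$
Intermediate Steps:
$K{\left(S \right)} = i \sqrt{13}$ ($K{\left(S \right)} = \sqrt{-13} = i \sqrt{13}$)
$l = 234$ ($l = 18 \cdot 13 = 234$)
$l - K{\left(3 \right)} = 234 - i \sqrt{13}$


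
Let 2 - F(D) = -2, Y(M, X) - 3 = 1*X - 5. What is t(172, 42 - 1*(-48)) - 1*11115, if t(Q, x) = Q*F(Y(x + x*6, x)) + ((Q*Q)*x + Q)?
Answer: 2652305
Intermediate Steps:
Y(M, X) = -2 + X (Y(M, X) = 3 + (1*X - 5) = 3 + (X - 5) = 3 + (-5 + X) = -2 + X)
F(D) = 4 (F(D) = 2 - 1*(-2) = 2 + 2 = 4)
t(Q, x) = 5*Q + x*Q² (t(Q, x) = Q*4 + ((Q*Q)*x + Q) = 4*Q + (Q²*x + Q) = 4*Q + (x*Q² + Q) = 4*Q + (Q + x*Q²) = 5*Q + x*Q²)
t(172, 42 - 1*(-48)) - 1*11115 = 172*(5 + 172*(42 - 1*(-48))) - 1*11115 = 172*(5 + 172*(42 + 48)) - 11115 = 172*(5 + 172*90) - 11115 = 172*(5 + 15480) - 11115 = 172*15485 - 11115 = 2663420 - 11115 = 2652305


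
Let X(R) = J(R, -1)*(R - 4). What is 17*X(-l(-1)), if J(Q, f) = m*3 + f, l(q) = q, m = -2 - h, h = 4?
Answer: 969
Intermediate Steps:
m = -6 (m = -2 - 1*4 = -2 - 4 = -6)
J(Q, f) = -18 + f (J(Q, f) = -6*3 + f = -18 + f)
X(R) = 76 - 19*R (X(R) = (-18 - 1)*(R - 4) = -19*(-4 + R) = 76 - 19*R)
17*X(-l(-1)) = 17*(76 - (-19)*(-1)) = 17*(76 - 19*1) = 17*(76 - 19) = 17*57 = 969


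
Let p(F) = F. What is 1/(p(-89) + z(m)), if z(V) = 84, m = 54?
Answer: -⅕ ≈ -0.20000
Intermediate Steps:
1/(p(-89) + z(m)) = 1/(-89 + 84) = 1/(-5) = -⅕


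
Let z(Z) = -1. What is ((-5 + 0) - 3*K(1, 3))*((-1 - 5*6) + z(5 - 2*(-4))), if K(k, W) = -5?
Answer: -320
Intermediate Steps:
((-5 + 0) - 3*K(1, 3))*((-1 - 5*6) + z(5 - 2*(-4))) = ((-5 + 0) - 3*(-5))*((-1 - 5*6) - 1) = (-5 + 15)*((-1 - 30) - 1) = 10*(-31 - 1) = 10*(-32) = -320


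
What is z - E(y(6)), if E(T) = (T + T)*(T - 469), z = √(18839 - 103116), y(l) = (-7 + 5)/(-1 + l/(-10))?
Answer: 9355/8 + I*√84277 ≈ 1169.4 + 290.31*I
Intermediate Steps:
y(l) = -2/(-1 - l/10) (y(l) = -2/(-1 + l*(-⅒)) = -2/(-1 - l/10))
z = I*√84277 (z = √(-84277) = I*√84277 ≈ 290.31*I)
E(T) = 2*T*(-469 + T) (E(T) = (2*T)*(-469 + T) = 2*T*(-469 + T))
z - E(y(6)) = I*√84277 - 2*20/(10 + 6)*(-469 + 20/(10 + 6)) = I*√84277 - 2*20/16*(-469 + 20/16) = I*√84277 - 2*20*(1/16)*(-469 + 20*(1/16)) = I*√84277 - 2*5*(-469 + 5/4)/4 = I*√84277 - 2*5*(-1871)/(4*4) = I*√84277 - 1*(-9355/8) = I*√84277 + 9355/8 = 9355/8 + I*√84277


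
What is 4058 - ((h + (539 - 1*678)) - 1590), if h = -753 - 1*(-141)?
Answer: 6399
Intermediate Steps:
h = -612 (h = -753 + 141 = -612)
4058 - ((h + (539 - 1*678)) - 1590) = 4058 - ((-612 + (539 - 1*678)) - 1590) = 4058 - ((-612 + (539 - 678)) - 1590) = 4058 - ((-612 - 139) - 1590) = 4058 - (-751 - 1590) = 4058 - 1*(-2341) = 4058 + 2341 = 6399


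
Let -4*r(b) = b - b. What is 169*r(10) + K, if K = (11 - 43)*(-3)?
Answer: 96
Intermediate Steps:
K = 96 (K = -32*(-3) = 96)
r(b) = 0 (r(b) = -(b - b)/4 = -¼*0 = 0)
169*r(10) + K = 169*0 + 96 = 0 + 96 = 96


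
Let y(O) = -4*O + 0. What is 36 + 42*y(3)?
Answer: -468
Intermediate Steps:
y(O) = -4*O
36 + 42*y(3) = 36 + 42*(-4*3) = 36 + 42*(-12) = 36 - 504 = -468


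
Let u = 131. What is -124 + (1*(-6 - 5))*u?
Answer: -1565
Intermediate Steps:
-124 + (1*(-6 - 5))*u = -124 + (1*(-6 - 5))*131 = -124 + (1*(-11))*131 = -124 - 11*131 = -124 - 1441 = -1565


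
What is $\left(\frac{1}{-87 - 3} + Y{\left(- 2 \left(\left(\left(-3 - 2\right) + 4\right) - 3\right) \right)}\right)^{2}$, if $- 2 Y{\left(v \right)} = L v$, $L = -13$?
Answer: $\frac{21893041}{8100} \approx 2702.8$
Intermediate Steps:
$Y{\left(v \right)} = \frac{13 v}{2}$ ($Y{\left(v \right)} = - \frac{\left(-13\right) v}{2} = \frac{13 v}{2}$)
$\left(\frac{1}{-87 - 3} + Y{\left(- 2 \left(\left(\left(-3 - 2\right) + 4\right) - 3\right) \right)}\right)^{2} = \left(\frac{1}{-87 - 3} + \frac{13 \left(- 2 \left(\left(\left(-3 - 2\right) + 4\right) - 3\right)\right)}{2}\right)^{2} = \left(\frac{1}{-90} + \frac{13 \left(- 2 \left(\left(-5 + 4\right) - 3\right)\right)}{2}\right)^{2} = \left(- \frac{1}{90} + \frac{13 \left(- 2 \left(-1 - 3\right)\right)}{2}\right)^{2} = \left(- \frac{1}{90} + \frac{13 \left(\left(-2\right) \left(-4\right)\right)}{2}\right)^{2} = \left(- \frac{1}{90} + \frac{13}{2} \cdot 8\right)^{2} = \left(- \frac{1}{90} + 52\right)^{2} = \left(\frac{4679}{90}\right)^{2} = \frac{21893041}{8100}$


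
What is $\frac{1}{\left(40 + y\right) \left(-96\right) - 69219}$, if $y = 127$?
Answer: $- \frac{1}{85251} \approx -1.173 \cdot 10^{-5}$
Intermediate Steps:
$\frac{1}{\left(40 + y\right) \left(-96\right) - 69219} = \frac{1}{\left(40 + 127\right) \left(-96\right) - 69219} = \frac{1}{167 \left(-96\right) - 69219} = \frac{1}{-16032 - 69219} = \frac{1}{-85251} = - \frac{1}{85251}$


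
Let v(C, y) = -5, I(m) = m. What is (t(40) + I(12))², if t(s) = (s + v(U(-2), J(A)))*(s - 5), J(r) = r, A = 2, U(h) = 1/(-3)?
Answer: 1530169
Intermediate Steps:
U(h) = -⅓
t(s) = (-5 + s)² (t(s) = (s - 5)*(s - 5) = (-5 + s)*(-5 + s) = (-5 + s)²)
(t(40) + I(12))² = ((25 + 40² - 10*40) + 12)² = ((25 + 1600 - 400) + 12)² = (1225 + 12)² = 1237² = 1530169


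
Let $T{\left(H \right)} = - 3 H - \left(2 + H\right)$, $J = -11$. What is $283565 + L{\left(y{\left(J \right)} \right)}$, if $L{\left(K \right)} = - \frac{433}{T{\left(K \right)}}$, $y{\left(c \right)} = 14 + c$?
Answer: $\frac{3970343}{14} \approx 2.836 \cdot 10^{5}$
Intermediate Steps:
$T{\left(H \right)} = -2 - 4 H$
$L{\left(K \right)} = - \frac{433}{-2 - 4 K}$
$283565 + L{\left(y{\left(J \right)} \right)} = 283565 + \frac{433}{2 \left(1 + 2 \left(14 - 11\right)\right)} = 283565 + \frac{433}{2 \left(1 + 2 \cdot 3\right)} = 283565 + \frac{433}{2 \left(1 + 6\right)} = 283565 + \frac{433}{2 \cdot 7} = 283565 + \frac{433}{2} \cdot \frac{1}{7} = 283565 + \frac{433}{14} = \frac{3970343}{14}$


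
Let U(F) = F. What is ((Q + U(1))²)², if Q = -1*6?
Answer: 625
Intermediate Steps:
Q = -6
((Q + U(1))²)² = ((-6 + 1)²)² = ((-5)²)² = 25² = 625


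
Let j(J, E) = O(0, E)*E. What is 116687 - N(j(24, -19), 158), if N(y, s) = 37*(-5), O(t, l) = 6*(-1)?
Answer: 116872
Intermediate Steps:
O(t, l) = -6
j(J, E) = -6*E
N(y, s) = -185
116687 - N(j(24, -19), 158) = 116687 - 1*(-185) = 116687 + 185 = 116872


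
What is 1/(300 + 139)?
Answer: 1/439 ≈ 0.0022779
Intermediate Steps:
1/(300 + 139) = 1/439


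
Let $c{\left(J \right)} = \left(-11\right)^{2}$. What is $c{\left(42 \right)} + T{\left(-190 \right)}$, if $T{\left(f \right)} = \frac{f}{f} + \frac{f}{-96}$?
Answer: $\frac{5951}{48} \approx 123.98$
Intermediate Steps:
$c{\left(J \right)} = 121$
$T{\left(f \right)} = 1 - \frac{f}{96}$ ($T{\left(f \right)} = 1 + f \left(- \frac{1}{96}\right) = 1 - \frac{f}{96}$)
$c{\left(42 \right)} + T{\left(-190 \right)} = 121 + \left(1 - - \frac{95}{48}\right) = 121 + \left(1 + \frac{95}{48}\right) = 121 + \frac{143}{48} = \frac{5951}{48}$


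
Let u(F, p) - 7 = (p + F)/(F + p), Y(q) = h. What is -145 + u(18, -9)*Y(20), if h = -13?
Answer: -249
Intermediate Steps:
Y(q) = -13
u(F, p) = 8 (u(F, p) = 7 + (p + F)/(F + p) = 7 + (F + p)/(F + p) = 7 + 1 = 8)
-145 + u(18, -9)*Y(20) = -145 + 8*(-13) = -145 - 104 = -249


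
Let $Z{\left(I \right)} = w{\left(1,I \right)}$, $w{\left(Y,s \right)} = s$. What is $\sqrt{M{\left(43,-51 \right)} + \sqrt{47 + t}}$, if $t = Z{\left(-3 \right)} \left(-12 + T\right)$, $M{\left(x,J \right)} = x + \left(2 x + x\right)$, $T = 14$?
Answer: $\sqrt{172 + \sqrt{41}} \approx 13.357$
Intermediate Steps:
$Z{\left(I \right)} = I$
$M{\left(x,J \right)} = 4 x$ ($M{\left(x,J \right)} = x + 3 x = 4 x$)
$t = -6$ ($t = - 3 \left(-12 + 14\right) = \left(-3\right) 2 = -6$)
$\sqrt{M{\left(43,-51 \right)} + \sqrt{47 + t}} = \sqrt{4 \cdot 43 + \sqrt{47 - 6}} = \sqrt{172 + \sqrt{41}}$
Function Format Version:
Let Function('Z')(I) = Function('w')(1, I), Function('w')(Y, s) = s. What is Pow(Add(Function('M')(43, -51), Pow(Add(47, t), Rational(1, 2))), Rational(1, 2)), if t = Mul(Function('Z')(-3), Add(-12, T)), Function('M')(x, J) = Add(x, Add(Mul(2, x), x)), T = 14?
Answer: Pow(Add(172, Pow(41, Rational(1, 2))), Rational(1, 2)) ≈ 13.357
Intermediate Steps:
Function('Z')(I) = I
Function('M')(x, J) = Mul(4, x) (Function('M')(x, J) = Add(x, Mul(3, x)) = Mul(4, x))
t = -6 (t = Mul(-3, Add(-12, 14)) = Mul(-3, 2) = -6)
Pow(Add(Function('M')(43, -51), Pow(Add(47, t), Rational(1, 2))), Rational(1, 2)) = Pow(Add(Mul(4, 43), Pow(Add(47, -6), Rational(1, 2))), Rational(1, 2)) = Pow(Add(172, Pow(41, Rational(1, 2))), Rational(1, 2))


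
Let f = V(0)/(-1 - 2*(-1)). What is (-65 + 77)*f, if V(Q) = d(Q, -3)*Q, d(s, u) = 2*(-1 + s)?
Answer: 0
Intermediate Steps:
d(s, u) = -2 + 2*s
V(Q) = Q*(-2 + 2*Q) (V(Q) = (-2 + 2*Q)*Q = Q*(-2 + 2*Q))
f = 0 (f = (2*0*(-1 + 0))/(-1 - 2*(-1)) = (2*0*(-1))/(-1 + 2) = 0/1 = 0*1 = 0)
(-65 + 77)*f = (-65 + 77)*0 = 12*0 = 0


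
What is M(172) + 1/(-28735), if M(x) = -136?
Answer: -3907961/28735 ≈ -136.00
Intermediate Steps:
M(172) + 1/(-28735) = -136 + 1/(-28735) = -136 - 1/28735 = -3907961/28735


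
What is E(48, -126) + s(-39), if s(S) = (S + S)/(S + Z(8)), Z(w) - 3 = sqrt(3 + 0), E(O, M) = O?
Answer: 21624/431 + 26*sqrt(3)/431 ≈ 50.276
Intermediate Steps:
Z(w) = 3 + sqrt(3) (Z(w) = 3 + sqrt(3 + 0) = 3 + sqrt(3))
s(S) = 2*S/(3 + S + sqrt(3)) (s(S) = (S + S)/(S + (3 + sqrt(3))) = (2*S)/(3 + S + sqrt(3)) = 2*S/(3 + S + sqrt(3)))
E(48, -126) + s(-39) = 48 + 2*(-39)/(3 - 39 + sqrt(3)) = 48 + 2*(-39)/(-36 + sqrt(3)) = 48 - 78/(-36 + sqrt(3))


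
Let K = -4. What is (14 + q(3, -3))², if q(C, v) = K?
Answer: 100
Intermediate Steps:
q(C, v) = -4
(14 + q(3, -3))² = (14 - 4)² = 10² = 100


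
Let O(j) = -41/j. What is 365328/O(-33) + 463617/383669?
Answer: 420496813323/1430039 ≈ 2.9405e+5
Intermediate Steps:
365328/O(-33) + 463617/383669 = 365328/((-41/(-33))) + 463617/383669 = 365328/((-41*(-1/33))) + 463617*(1/383669) = 365328/(41/33) + 42147/34879 = 365328*(33/41) + 42147/34879 = 12055824/41 + 42147/34879 = 420496813323/1430039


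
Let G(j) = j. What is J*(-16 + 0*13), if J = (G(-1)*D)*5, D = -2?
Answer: -160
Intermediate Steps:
J = 10 (J = -1*(-2)*5 = 2*5 = 10)
J*(-16 + 0*13) = 10*(-16 + 0*13) = 10*(-16 + 0) = 10*(-16) = -160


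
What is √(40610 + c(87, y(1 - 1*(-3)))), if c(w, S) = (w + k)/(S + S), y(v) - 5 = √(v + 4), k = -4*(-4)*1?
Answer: √(812406 + 324880*√2)/(2*√(5 + 2*√2)) ≈ 201.54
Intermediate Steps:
k = 16 (k = 16*1 = 16)
y(v) = 5 + √(4 + v) (y(v) = 5 + √(v + 4) = 5 + √(4 + v))
c(w, S) = (16 + w)/(2*S) (c(w, S) = (w + 16)/(S + S) = (16 + w)/((2*S)) = (16 + w)*(1/(2*S)) = (16 + w)/(2*S))
√(40610 + c(87, y(1 - 1*(-3)))) = √(40610 + (16 + 87)/(2*(5 + √(4 + (1 - 1*(-3)))))) = √(40610 + (½)*103/(5 + √(4 + (1 + 3)))) = √(40610 + (½)*103/(5 + √(4 + 4))) = √(40610 + (½)*103/(5 + √8)) = √(40610 + (½)*103/(5 + 2*√2)) = √(40610 + 103/(2*(5 + 2*√2)))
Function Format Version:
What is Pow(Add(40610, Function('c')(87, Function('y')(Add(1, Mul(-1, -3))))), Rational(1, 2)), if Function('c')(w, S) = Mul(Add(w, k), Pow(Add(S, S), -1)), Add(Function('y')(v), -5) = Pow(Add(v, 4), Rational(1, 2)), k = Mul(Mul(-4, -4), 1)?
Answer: Mul(Rational(1, 2), Pow(Add(5, Mul(2, Pow(2, Rational(1, 2)))), Rational(-1, 2)), Pow(Add(812406, Mul(324880, Pow(2, Rational(1, 2)))), Rational(1, 2))) ≈ 201.54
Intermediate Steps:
k = 16 (k = Mul(16, 1) = 16)
Function('y')(v) = Add(5, Pow(Add(4, v), Rational(1, 2))) (Function('y')(v) = Add(5, Pow(Add(v, 4), Rational(1, 2))) = Add(5, Pow(Add(4, v), Rational(1, 2))))
Function('c')(w, S) = Mul(Rational(1, 2), Pow(S, -1), Add(16, w)) (Function('c')(w, S) = Mul(Add(w, 16), Pow(Add(S, S), -1)) = Mul(Add(16, w), Pow(Mul(2, S), -1)) = Mul(Add(16, w), Mul(Rational(1, 2), Pow(S, -1))) = Mul(Rational(1, 2), Pow(S, -1), Add(16, w)))
Pow(Add(40610, Function('c')(87, Function('y')(Add(1, Mul(-1, -3))))), Rational(1, 2)) = Pow(Add(40610, Mul(Rational(1, 2), Pow(Add(5, Pow(Add(4, Add(1, Mul(-1, -3))), Rational(1, 2))), -1), Add(16, 87))), Rational(1, 2)) = Pow(Add(40610, Mul(Rational(1, 2), Pow(Add(5, Pow(Add(4, Add(1, 3)), Rational(1, 2))), -1), 103)), Rational(1, 2)) = Pow(Add(40610, Mul(Rational(1, 2), Pow(Add(5, Pow(Add(4, 4), Rational(1, 2))), -1), 103)), Rational(1, 2)) = Pow(Add(40610, Mul(Rational(1, 2), Pow(Add(5, Pow(8, Rational(1, 2))), -1), 103)), Rational(1, 2)) = Pow(Add(40610, Mul(Rational(1, 2), Pow(Add(5, Mul(2, Pow(2, Rational(1, 2)))), -1), 103)), Rational(1, 2)) = Pow(Add(40610, Mul(Rational(103, 2), Pow(Add(5, Mul(2, Pow(2, Rational(1, 2)))), -1))), Rational(1, 2))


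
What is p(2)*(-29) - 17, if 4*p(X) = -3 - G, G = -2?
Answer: -39/4 ≈ -9.7500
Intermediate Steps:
p(X) = -¼ (p(X) = (-3 - 1*(-2))/4 = (-3 + 2)/4 = (¼)*(-1) = -¼)
p(2)*(-29) - 17 = -¼*(-29) - 17 = 29/4 - 17 = -39/4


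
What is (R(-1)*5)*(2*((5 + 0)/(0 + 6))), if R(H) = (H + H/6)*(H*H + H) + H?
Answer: -25/3 ≈ -8.3333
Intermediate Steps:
R(H) = H + 7*H*(H + H²)/6 (R(H) = (H + H*(⅙))*(H² + H) + H = (H + H/6)*(H + H²) + H = (7*H/6)*(H + H²) + H = 7*H*(H + H²)/6 + H = H + 7*H*(H + H²)/6)
(R(-1)*5)*(2*((5 + 0)/(0 + 6))) = (((⅙)*(-1)*(6 + 7*(-1) + 7*(-1)²))*5)*(2*((5 + 0)/(0 + 6))) = (((⅙)*(-1)*(6 - 7 + 7*1))*5)*(2*(5/6)) = (((⅙)*(-1)*(6 - 7 + 7))*5)*(2*(5*(⅙))) = (((⅙)*(-1)*6)*5)*(2*(⅚)) = -1*5*(5/3) = -5*5/3 = -25/3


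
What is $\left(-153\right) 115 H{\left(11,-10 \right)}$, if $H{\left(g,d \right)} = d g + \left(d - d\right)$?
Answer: $1935450$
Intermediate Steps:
$H{\left(g,d \right)} = d g$ ($H{\left(g,d \right)} = d g + 0 = d g$)
$\left(-153\right) 115 H{\left(11,-10 \right)} = \left(-153\right) 115 \left(\left(-10\right) 11\right) = \left(-17595\right) \left(-110\right) = 1935450$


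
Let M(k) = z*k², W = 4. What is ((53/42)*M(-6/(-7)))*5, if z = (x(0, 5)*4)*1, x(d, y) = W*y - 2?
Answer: 114480/343 ≈ 333.76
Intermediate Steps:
x(d, y) = -2 + 4*y (x(d, y) = 4*y - 2 = -2 + 4*y)
z = 72 (z = ((-2 + 4*5)*4)*1 = ((-2 + 20)*4)*1 = (18*4)*1 = 72*1 = 72)
M(k) = 72*k²
((53/42)*M(-6/(-7)))*5 = ((53/42)*(72*(-6/(-7))²))*5 = ((53*(1/42))*(72*(-6*(-⅐))²))*5 = (53*(72*(6/7)²)/42)*5 = (53*(72*(36/49))/42)*5 = ((53/42)*(2592/49))*5 = (22896/343)*5 = 114480/343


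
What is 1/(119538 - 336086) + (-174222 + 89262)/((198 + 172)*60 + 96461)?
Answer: -18398036741/25695802228 ≈ -0.71599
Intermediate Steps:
1/(119538 - 336086) + (-174222 + 89262)/((198 + 172)*60 + 96461) = 1/(-216548) - 84960/(370*60 + 96461) = -1/216548 - 84960/(22200 + 96461) = -1/216548 - 84960/118661 = -18398036741/25695802228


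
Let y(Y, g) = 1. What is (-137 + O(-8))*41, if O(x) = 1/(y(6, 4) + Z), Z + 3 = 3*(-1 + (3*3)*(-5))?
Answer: -786421/140 ≈ -5617.3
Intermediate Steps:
Z = -141 (Z = -3 + 3*(-1 + (3*3)*(-5)) = -3 + 3*(-1 + 9*(-5)) = -3 + 3*(-1 - 45) = -3 + 3*(-46) = -3 - 138 = -141)
O(x) = -1/140 (O(x) = 1/(1 - 141) = 1/(-140) = -1/140)
(-137 + O(-8))*41 = (-137 - 1/140)*41 = -19181/140*41 = -786421/140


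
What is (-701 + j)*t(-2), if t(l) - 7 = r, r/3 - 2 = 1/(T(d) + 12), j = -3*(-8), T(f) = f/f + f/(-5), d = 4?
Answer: -547016/61 ≈ -8967.5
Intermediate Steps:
T(f) = 1 - f/5 (T(f) = 1 + f*(-⅕) = 1 - f/5)
j = 24 (j = -3*(-8) = 24)
r = 381/61 (r = 6 + 3/((1 - ⅕*4) + 12) = 6 + 3/((1 - ⅘) + 12) = 6 + 3/(⅕ + 12) = 6 + 3/(61/5) = 6 + 3*(5/61) = 6 + 15/61 = 381/61 ≈ 6.2459)
t(l) = 808/61 (t(l) = 7 + 381/61 = 808/61)
(-701 + j)*t(-2) = (-701 + 24)*(808/61) = -677*808/61 = -547016/61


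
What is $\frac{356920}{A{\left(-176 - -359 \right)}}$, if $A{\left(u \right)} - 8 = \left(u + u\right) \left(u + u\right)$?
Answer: $\frac{89230}{33491} \approx 2.6643$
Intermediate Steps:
$A{\left(u \right)} = 8 + 4 u^{2}$ ($A{\left(u \right)} = 8 + \left(u + u\right) \left(u + u\right) = 8 + 2 u 2 u = 8 + 4 u^{2}$)
$\frac{356920}{A{\left(-176 - -359 \right)}} = \frac{356920}{8 + 4 \left(-176 - -359\right)^{2}} = \frac{356920}{8 + 4 \left(-176 + 359\right)^{2}} = \frac{356920}{8 + 4 \cdot 183^{2}} = \frac{356920}{8 + 4 \cdot 33489} = \frac{356920}{8 + 133956} = \frac{356920}{133964} = 356920 \cdot \frac{1}{133964} = \frac{89230}{33491}$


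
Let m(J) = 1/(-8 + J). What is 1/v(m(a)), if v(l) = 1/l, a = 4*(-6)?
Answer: -1/32 ≈ -0.031250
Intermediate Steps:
a = -24
1/v(m(a)) = 1/(1/(1/(-8 - 24))) = 1/(1/(1/(-32))) = 1/(1/(-1/32)) = 1/(-32) = -1/32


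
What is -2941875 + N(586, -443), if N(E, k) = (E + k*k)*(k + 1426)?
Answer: 190546930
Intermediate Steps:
N(E, k) = (1426 + k)*(E + k**2) (N(E, k) = (E + k**2)*(1426 + k) = (1426 + k)*(E + k**2))
-2941875 + N(586, -443) = -2941875 + ((-443)**3 + 1426*586 + 1426*(-443)**2 + 586*(-443)) = -2941875 + (-86938307 + 835636 + 1426*196249 - 259598) = -2941875 + (-86938307 + 835636 + 279851074 - 259598) = -2941875 + 193488805 = 190546930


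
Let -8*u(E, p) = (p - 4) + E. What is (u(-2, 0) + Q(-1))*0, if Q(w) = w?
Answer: 0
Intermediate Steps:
u(E, p) = 1/2 - E/8 - p/8 (u(E, p) = -((p - 4) + E)/8 = -((-4 + p) + E)/8 = -(-4 + E + p)/8 = 1/2 - E/8 - p/8)
(u(-2, 0) + Q(-1))*0 = ((1/2 - 1/8*(-2) - 1/8*0) - 1)*0 = ((1/2 + 1/4 + 0) - 1)*0 = (3/4 - 1)*0 = -1/4*0 = 0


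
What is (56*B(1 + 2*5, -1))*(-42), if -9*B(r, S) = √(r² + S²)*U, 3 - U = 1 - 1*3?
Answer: 3920*√122/3 ≈ 14433.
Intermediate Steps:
U = 5 (U = 3 - (1 - 1*3) = 3 - (1 - 3) = 3 - 1*(-2) = 3 + 2 = 5)
B(r, S) = -5*√(S² + r²)/9 (B(r, S) = -√(r² + S²)*5/9 = -√(S² + r²)*5/9 = -5*√(S² + r²)/9)
(56*B(1 + 2*5, -1))*(-42) = (56*(-5*√((-1)² + (1 + 2*5)²)/9))*(-42) = (56*(-5*√(1 + (1 + 10)²)/9))*(-42) = (56*(-5*√(1 + 11²)/9))*(-42) = (56*(-5*√(1 + 121)/9))*(-42) = (56*(-5*√122/9))*(-42) = -280*√122/9*(-42) = 3920*√122/3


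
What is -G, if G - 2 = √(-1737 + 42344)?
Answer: -2 - √40607 ≈ -203.51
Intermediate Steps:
G = 2 + √40607 (G = 2 + √(-1737 + 42344) = 2 + √40607 ≈ 203.51)
-G = -(2 + √40607) = -2 - √40607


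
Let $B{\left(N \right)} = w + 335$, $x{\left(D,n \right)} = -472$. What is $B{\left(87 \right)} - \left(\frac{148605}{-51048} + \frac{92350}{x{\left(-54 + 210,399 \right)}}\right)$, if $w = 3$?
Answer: $\frac{538684087}{1003944} \approx 536.57$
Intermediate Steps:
$B{\left(N \right)} = 338$ ($B{\left(N \right)} = 3 + 335 = 338$)
$B{\left(87 \right)} - \left(\frac{148605}{-51048} + \frac{92350}{x{\left(-54 + 210,399 \right)}}\right) = 338 - \left(\frac{148605}{-51048} + \frac{92350}{-472}\right) = 338 - \left(148605 \left(- \frac{1}{51048}\right) + 92350 \left(- \frac{1}{472}\right)\right) = 338 - \left(- \frac{49535}{17016} - \frac{46175}{236}\right) = 338 - - \frac{199351015}{1003944} = 338 + \frac{199351015}{1003944} = \frac{538684087}{1003944}$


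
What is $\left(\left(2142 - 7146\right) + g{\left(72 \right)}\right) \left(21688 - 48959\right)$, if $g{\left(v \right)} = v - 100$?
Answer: $137227672$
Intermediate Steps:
$g{\left(v \right)} = -100 + v$
$\left(\left(2142 - 7146\right) + g{\left(72 \right)}\right) \left(21688 - 48959\right) = \left(\left(2142 - 7146\right) + \left(-100 + 72\right)\right) \left(21688 - 48959\right) = \left(\left(2142 - 7146\right) - 28\right) \left(-27271\right) = \left(-5004 - 28\right) \left(-27271\right) = \left(-5032\right) \left(-27271\right) = 137227672$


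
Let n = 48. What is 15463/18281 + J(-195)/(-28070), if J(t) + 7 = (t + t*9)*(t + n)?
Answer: -686582039/73306810 ≈ -9.3659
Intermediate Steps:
J(t) = -7 + 10*t*(48 + t) (J(t) = -7 + (t + t*9)*(t + 48) = -7 + (t + 9*t)*(48 + t) = -7 + (10*t)*(48 + t) = -7 + 10*t*(48 + t))
15463/18281 + J(-195)/(-28070) = 15463/18281 + (-7 + 10*(-195)² + 480*(-195))/(-28070) = 15463*(1/18281) + (-7 + 10*38025 - 93600)*(-1/28070) = 15463/18281 + (-7 + 380250 - 93600)*(-1/28070) = 15463/18281 + 286643*(-1/28070) = 15463/18281 - 40949/4010 = -686582039/73306810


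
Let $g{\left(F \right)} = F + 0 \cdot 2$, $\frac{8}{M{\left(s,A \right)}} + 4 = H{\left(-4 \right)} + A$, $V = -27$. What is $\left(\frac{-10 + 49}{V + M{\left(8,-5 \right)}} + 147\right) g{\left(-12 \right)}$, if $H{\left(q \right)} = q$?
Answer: $- \frac{627192}{359} \approx -1747.1$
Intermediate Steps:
$M{\left(s,A \right)} = \frac{8}{-8 + A}$ ($M{\left(s,A \right)} = \frac{8}{-4 + \left(-4 + A\right)} = \frac{8}{-8 + A}$)
$g{\left(F \right)} = F$ ($g{\left(F \right)} = F + 0 = F$)
$\left(\frac{-10 + 49}{V + M{\left(8,-5 \right)}} + 147\right) g{\left(-12 \right)} = \left(\frac{-10 + 49}{-27 + \frac{8}{-8 - 5}} + 147\right) \left(-12\right) = \left(\frac{39}{-27 + \frac{8}{-13}} + 147\right) \left(-12\right) = \left(\frac{39}{-27 + 8 \left(- \frac{1}{13}\right)} + 147\right) \left(-12\right) = \left(\frac{39}{-27 - \frac{8}{13}} + 147\right) \left(-12\right) = \left(\frac{39}{- \frac{359}{13}} + 147\right) \left(-12\right) = \left(39 \left(- \frac{13}{359}\right) + 147\right) \left(-12\right) = \left(- \frac{507}{359} + 147\right) \left(-12\right) = \frac{52266}{359} \left(-12\right) = - \frac{627192}{359}$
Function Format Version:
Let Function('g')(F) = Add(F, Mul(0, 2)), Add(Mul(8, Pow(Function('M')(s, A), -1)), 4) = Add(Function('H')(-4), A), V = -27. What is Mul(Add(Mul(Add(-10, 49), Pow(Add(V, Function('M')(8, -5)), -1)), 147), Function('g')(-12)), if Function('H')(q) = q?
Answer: Rational(-627192, 359) ≈ -1747.1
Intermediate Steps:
Function('M')(s, A) = Mul(8, Pow(Add(-8, A), -1)) (Function('M')(s, A) = Mul(8, Pow(Add(-4, Add(-4, A)), -1)) = Mul(8, Pow(Add(-8, A), -1)))
Function('g')(F) = F (Function('g')(F) = Add(F, 0) = F)
Mul(Add(Mul(Add(-10, 49), Pow(Add(V, Function('M')(8, -5)), -1)), 147), Function('g')(-12)) = Mul(Add(Mul(Add(-10, 49), Pow(Add(-27, Mul(8, Pow(Add(-8, -5), -1))), -1)), 147), -12) = Mul(Add(Mul(39, Pow(Add(-27, Mul(8, Pow(-13, -1))), -1)), 147), -12) = Mul(Add(Mul(39, Pow(Add(-27, Mul(8, Rational(-1, 13))), -1)), 147), -12) = Mul(Add(Mul(39, Pow(Add(-27, Rational(-8, 13)), -1)), 147), -12) = Mul(Add(Mul(39, Pow(Rational(-359, 13), -1)), 147), -12) = Mul(Add(Mul(39, Rational(-13, 359)), 147), -12) = Mul(Add(Rational(-507, 359), 147), -12) = Mul(Rational(52266, 359), -12) = Rational(-627192, 359)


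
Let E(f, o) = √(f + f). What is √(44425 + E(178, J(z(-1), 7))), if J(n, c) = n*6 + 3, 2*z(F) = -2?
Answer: √(44425 + 2*√89) ≈ 210.82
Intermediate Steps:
z(F) = -1 (z(F) = (½)*(-2) = -1)
J(n, c) = 3 + 6*n (J(n, c) = 6*n + 3 = 3 + 6*n)
E(f, o) = √2*√f (E(f, o) = √(2*f) = √2*√f)
√(44425 + E(178, J(z(-1), 7))) = √(44425 + √2*√178) = √(44425 + 2*√89)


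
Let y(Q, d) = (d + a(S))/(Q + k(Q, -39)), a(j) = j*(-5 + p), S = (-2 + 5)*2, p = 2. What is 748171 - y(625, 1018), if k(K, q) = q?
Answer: 219213603/293 ≈ 7.4817e+5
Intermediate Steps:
S = 6 (S = 3*2 = 6)
a(j) = -3*j (a(j) = j*(-5 + 2) = j*(-3) = -3*j)
y(Q, d) = (-18 + d)/(-39 + Q) (y(Q, d) = (d - 3*6)/(Q - 39) = (d - 18)/(-39 + Q) = (-18 + d)/(-39 + Q))
748171 - y(625, 1018) = 748171 - (-18 + 1018)/(-39 + 625) = 748171 - 1000/586 = 748171 - 1*500/293 = 748171 - 500/293 = 219213603/293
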